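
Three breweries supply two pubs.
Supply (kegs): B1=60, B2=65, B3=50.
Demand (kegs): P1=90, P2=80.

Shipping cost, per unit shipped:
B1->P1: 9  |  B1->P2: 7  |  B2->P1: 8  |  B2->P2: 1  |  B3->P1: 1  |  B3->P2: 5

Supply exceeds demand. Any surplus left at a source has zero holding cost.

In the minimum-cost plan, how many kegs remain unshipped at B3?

Minimum-cost shipments:
  B1→P1: 40 × 9 = 360
  B1→P2: 15 × 7 = 105
  B2→P2: 65 × 1 = 65
  B3→P1: 50 × 1 = 50
Total cost = 580.
B3 ships 50 of its 50, leaving 0.

0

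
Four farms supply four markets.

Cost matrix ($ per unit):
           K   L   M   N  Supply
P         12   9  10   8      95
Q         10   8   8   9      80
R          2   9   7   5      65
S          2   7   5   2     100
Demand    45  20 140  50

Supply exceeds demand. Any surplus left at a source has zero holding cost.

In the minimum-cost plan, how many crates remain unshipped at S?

An optimal plan:
  P–L: 10 × $9 = $90
  Q–L: 10 × $8 = $80
  Q–M: 70 × $8 = $560
  R–K: 45 × $2 = $90
  R–M: 20 × $7 = $140
  S–M: 50 × $5 = $250
  S–N: 50 × $2 = $100
Total cost = $1310.
S ships 100 of its 100, leaving 0.

0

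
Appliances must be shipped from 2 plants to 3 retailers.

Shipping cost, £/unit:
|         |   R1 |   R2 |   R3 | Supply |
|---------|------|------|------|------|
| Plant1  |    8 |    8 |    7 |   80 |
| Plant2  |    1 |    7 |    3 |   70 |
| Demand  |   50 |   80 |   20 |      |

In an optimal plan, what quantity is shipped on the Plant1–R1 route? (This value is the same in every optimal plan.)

The minimum-cost plan:
  Plant1→R2: 80 × £8 = £640
  Plant2→R1: 50 × £1 = £50
  Plant2→R3: 20 × £3 = £60
Total cost = £750.
The route Plant1→R1 is not used.

0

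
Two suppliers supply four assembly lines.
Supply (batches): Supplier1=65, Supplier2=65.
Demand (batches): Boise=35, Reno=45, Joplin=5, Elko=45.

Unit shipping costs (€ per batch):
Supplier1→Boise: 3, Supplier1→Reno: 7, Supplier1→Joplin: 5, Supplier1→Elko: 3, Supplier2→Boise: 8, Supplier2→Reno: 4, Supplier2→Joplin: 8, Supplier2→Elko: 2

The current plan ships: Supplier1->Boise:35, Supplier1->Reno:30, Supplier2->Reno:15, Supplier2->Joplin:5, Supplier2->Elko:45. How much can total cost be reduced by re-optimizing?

80

Current plan cost = 35·3 + 30·7 + 15·4 + 5·8 + 45·2 = €505.
Optimal plan:
  Supplier1 to Boise: 35 × €3 = €105
  Supplier1 to Joplin: 5 × €5 = €25
  Supplier1 to Elko: 25 × €3 = €75
  Supplier2 to Reno: 45 × €4 = €180
  Supplier2 to Elko: 20 × €2 = €40
Optimal cost = €425.
Saving = 505 − 425 = €80.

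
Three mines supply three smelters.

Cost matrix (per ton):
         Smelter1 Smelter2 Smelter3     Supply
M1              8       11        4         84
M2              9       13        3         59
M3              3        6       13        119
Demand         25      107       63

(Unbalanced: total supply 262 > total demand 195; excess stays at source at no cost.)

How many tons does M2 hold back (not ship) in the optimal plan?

Minimum-cost shipments:
  M1 to Smelter2: 13 × 11 = 143
  M1 to Smelter3: 4 × 4 = 16
  M2 to Smelter3: 59 × 3 = 177
  M3 to Smelter1: 25 × 3 = 75
  M3 to Smelter2: 94 × 6 = 564
Total cost = 975.
M2 ships 59 of its 59, leaving 0.

0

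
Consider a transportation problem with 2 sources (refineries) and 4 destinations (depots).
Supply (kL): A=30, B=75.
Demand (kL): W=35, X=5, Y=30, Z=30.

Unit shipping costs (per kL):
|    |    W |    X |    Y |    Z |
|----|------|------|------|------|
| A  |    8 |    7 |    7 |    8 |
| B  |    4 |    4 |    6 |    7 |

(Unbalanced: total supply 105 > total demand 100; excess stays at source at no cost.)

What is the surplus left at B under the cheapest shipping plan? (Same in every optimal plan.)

0

Minimum-cost shipments:
  A->Y: 25 kL
  B->W: 35 kL
  B->X: 5 kL
  B->Y: 5 kL
  B->Z: 30 kL
Total cost = 575.
B ships 75 of its 75, leaving 0.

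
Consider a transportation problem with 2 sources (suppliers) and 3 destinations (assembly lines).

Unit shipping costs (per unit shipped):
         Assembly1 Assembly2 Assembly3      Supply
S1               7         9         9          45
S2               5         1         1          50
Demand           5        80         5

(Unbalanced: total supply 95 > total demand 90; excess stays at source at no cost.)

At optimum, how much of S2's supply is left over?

0

An optimal plan:
  S1–Assembly1: 5 batches
  S1–Assembly2: 30 batches
  S1–Assembly3: 5 batches
  S2–Assembly2: 50 batches
Total cost = 400.
S2 ships 50 of its 50, leaving 0.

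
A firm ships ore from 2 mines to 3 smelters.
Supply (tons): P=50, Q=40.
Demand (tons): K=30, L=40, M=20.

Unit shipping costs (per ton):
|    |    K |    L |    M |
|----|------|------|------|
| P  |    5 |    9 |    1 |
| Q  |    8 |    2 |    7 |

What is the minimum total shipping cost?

250

Optimal allocation:
  P->K: 30 tons
  P->M: 20 tons
  Q->L: 40 tons
Total cost = 250.
(Supply check: P ships 50; Q ships 40.)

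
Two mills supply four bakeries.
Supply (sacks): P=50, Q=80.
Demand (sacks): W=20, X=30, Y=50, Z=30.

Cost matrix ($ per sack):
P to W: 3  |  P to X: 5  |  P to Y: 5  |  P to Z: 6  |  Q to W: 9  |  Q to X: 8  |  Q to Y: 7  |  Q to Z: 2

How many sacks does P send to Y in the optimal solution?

The minimum-cost plan:
  P→W: 20 × $3 = $60
  P→X: 30 × $5 = $150
  Q→Y: 50 × $7 = $350
  Q→Z: 30 × $2 = $60
Total cost = $620.
The route P→Y is not used.

0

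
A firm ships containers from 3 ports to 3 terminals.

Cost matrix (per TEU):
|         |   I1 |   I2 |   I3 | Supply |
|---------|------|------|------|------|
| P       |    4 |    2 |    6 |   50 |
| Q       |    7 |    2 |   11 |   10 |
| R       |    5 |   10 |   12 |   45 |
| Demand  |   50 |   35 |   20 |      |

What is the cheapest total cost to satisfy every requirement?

One minimum-cost allocation:
  P→I1: 5 TEU
  P→I2: 25 TEU
  P→I3: 20 TEU
  Q→I2: 10 TEU
  R→I1: 45 TEU
Total cost = 435.

435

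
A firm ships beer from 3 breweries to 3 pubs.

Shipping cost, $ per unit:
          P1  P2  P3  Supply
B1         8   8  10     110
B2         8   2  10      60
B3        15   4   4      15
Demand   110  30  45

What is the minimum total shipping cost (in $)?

1300

An optimal shipping plan:
  B1->P1: 80 × $8 = $640
  B1->P3: 30 × $10 = $300
  B2->P1: 30 × $8 = $240
  B2->P2: 30 × $2 = $60
  B3->P3: 15 × $4 = $60
Total = 640 + 300 + 240 + 60 + 60 = $1300.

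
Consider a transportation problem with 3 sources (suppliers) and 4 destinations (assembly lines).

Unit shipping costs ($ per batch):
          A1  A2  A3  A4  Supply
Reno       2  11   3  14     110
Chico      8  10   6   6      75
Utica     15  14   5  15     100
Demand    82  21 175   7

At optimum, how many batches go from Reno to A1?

82

Solving gives:
  Reno->A1: 82 × $2 = $164
  Reno->A3: 28 × $3 = $84
  Chico->A2: 21 × $10 = $210
  Chico->A3: 47 × $6 = $282
  Chico->A4: 7 × $6 = $42
  Utica->A3: 100 × $5 = $500
Total cost = $1282.
So Reno→A1 carries 82 batches.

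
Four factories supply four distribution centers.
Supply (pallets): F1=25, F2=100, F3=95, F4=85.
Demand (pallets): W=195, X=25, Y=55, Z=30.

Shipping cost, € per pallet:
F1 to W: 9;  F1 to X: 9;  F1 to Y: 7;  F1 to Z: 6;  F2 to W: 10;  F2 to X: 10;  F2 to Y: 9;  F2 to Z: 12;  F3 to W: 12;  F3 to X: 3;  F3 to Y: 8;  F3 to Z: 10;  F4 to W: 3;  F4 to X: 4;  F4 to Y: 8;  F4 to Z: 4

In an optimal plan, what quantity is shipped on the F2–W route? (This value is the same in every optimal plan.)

100

Optimal shipments:
  F1–Z: 25 × €6 = €150
  F2–W: 100 × €10 = €1000
  F3–W: 10 × €12 = €120
  F3–X: 25 × €3 = €75
  F3–Y: 55 × €8 = €440
  F3–Z: 5 × €10 = €50
  F4–W: 85 × €3 = €255
Total cost = €2090.
So F2→W carries 100 pallets.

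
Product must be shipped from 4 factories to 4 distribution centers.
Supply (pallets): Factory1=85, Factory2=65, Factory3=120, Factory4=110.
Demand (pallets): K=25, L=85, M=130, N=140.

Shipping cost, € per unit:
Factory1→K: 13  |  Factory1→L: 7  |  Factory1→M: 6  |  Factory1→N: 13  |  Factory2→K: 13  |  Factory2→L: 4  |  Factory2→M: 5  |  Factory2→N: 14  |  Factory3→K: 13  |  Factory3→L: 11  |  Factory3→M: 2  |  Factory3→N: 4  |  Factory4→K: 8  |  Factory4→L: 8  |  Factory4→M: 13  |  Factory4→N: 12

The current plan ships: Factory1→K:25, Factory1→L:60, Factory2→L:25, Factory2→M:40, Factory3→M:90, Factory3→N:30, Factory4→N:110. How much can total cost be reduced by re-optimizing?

410

Current plan cost = 25·13 + 60·7 + 25·4 + 40·5 + 90·2 + 30·4 + 110·12 = €2665.
Optimal plan:
  Factory1->M: 85 × €6 = €510
  Factory2->L: 20 × €4 = €80
  Factory2->M: 45 × €5 = €225
  Factory3->N: 120 × €4 = €480
  Factory4->K: 25 × €8 = €200
  Factory4->L: 65 × €8 = €520
  Factory4->N: 20 × €12 = €240
Optimal cost = €2255.
Saving = 2665 − 2255 = €410.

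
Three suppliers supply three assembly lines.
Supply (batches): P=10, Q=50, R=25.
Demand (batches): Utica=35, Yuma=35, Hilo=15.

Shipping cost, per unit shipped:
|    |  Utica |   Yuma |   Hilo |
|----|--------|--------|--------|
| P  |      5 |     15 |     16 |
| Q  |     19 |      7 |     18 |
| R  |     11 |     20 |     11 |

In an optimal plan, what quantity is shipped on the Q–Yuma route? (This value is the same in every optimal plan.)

35

The minimum-cost plan:
  P->Utica: 10 × 5 = 50
  Q->Yuma: 35 × 7 = 245
  Q->Hilo: 15 × 18 = 270
  R->Utica: 25 × 11 = 275
Total cost = 840.
So Q→Yuma carries 35 batches.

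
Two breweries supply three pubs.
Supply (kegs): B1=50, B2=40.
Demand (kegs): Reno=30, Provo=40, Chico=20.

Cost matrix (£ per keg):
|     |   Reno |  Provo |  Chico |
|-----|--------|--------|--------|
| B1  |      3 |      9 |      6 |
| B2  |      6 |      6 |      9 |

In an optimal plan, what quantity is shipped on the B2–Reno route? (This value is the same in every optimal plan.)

0

Optimal shipments:
  B1->Reno: 30 × £3 = £90
  B1->Chico: 20 × £6 = £120
  B2->Provo: 40 × £6 = £240
Total cost = £450.
The route B2→Reno is not used.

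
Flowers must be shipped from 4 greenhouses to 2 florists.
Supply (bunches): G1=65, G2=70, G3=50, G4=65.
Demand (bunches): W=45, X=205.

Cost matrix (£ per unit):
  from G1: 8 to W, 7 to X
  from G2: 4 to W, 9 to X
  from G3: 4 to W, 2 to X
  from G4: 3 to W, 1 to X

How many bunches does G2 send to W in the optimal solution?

45

Solving gives:
  G1–X: 65 × £7 = £455
  G2–W: 45 × £4 = £180
  G2–X: 25 × £9 = £225
  G3–X: 50 × £2 = £100
  G4–X: 65 × £1 = £65
Total cost = £1025.
So G2→W carries 45 bunches.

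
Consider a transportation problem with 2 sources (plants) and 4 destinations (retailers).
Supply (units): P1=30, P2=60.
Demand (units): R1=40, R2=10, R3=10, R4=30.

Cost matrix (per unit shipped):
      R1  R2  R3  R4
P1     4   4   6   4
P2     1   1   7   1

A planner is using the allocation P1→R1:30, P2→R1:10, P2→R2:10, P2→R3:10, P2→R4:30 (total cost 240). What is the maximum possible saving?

40

Current plan cost = 30·4 + 10·1 + 10·1 + 10·7 + 30·1 = 240.
Optimal plan:
  P1->R1: 20 × 4 = 80
  P1->R3: 10 × 6 = 60
  P2->R1: 20 × 1 = 20
  P2->R2: 10 × 1 = 10
  P2->R4: 30 × 1 = 30
Optimal cost = 200.
Saving = 240 − 200 = 40.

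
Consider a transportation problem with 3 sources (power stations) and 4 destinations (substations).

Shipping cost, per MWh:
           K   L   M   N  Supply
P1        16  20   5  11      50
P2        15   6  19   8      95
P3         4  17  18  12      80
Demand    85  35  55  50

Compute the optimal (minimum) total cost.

An optimal shipping plan:
  P1 to M: 50 × 5 = 250
  P2 to K: 5 × 15 = 75
  P2 to L: 35 × 6 = 210
  P2 to M: 5 × 19 = 95
  P2 to N: 50 × 8 = 400
  P3 to K: 80 × 4 = 320
Total = 250 + 75 + 210 + 95 + 400 + 320 = 1350.

1350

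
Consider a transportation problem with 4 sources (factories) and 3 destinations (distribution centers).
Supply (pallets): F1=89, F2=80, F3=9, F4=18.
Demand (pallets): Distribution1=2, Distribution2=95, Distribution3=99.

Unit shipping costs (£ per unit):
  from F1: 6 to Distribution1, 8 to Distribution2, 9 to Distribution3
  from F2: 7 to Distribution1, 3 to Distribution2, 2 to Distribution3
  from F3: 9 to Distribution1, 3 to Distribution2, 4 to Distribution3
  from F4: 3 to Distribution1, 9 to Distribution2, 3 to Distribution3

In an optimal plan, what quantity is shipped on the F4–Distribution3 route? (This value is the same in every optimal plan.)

18

Optimal shipments:
  F1→Distribution1: 2 pallets
  F1→Distribution2: 87 pallets
  F2→Distribution3: 80 pallets
  F3→Distribution2: 8 pallets
  F3→Distribution3: 1 pallets
  F4→Distribution3: 18 pallets
Total cost = £950.
So F4→Distribution3 carries 18 pallets.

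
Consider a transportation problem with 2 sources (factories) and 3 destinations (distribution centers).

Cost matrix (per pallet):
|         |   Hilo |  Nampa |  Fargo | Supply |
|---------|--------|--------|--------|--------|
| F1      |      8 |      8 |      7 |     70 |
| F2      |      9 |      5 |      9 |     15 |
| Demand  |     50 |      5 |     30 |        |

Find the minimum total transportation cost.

645

Optimal allocation:
  F1->Hilo: 40 × 8 = 320
  F1->Fargo: 30 × 7 = 210
  F2->Hilo: 10 × 9 = 90
  F2->Nampa: 5 × 5 = 25
Total = 320 + 210 + 90 + 25 = 645.
(Supply check: F1 ships 70; F2 ships 15.)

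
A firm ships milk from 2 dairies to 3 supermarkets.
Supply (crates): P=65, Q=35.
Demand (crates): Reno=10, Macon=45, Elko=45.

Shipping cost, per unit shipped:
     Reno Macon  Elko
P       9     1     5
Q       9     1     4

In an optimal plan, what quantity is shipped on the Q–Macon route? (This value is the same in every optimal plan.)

0

The minimum-cost plan:
  P to Reno: 10 crates
  P to Macon: 45 crates
  P to Elko: 10 crates
  Q to Elko: 35 crates
Total cost = 325.
The route Q→Macon is not used.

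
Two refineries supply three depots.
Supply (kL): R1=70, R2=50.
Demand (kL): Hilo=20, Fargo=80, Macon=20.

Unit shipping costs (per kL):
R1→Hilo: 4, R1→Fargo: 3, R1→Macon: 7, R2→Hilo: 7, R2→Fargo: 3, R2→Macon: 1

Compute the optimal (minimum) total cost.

One minimum-cost allocation:
  R1→Hilo: 20 kL
  R1→Fargo: 50 kL
  R2→Fargo: 30 kL
  R2→Macon: 20 kL
Total cost = 340.

340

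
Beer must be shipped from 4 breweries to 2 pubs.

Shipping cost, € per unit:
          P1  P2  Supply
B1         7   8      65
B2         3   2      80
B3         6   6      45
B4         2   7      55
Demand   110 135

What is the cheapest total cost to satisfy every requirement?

1005

One minimum-cost allocation:
  B1 to P1: 55 kegs
  B1 to P2: 10 kegs
  B2 to P2: 80 kegs
  B3 to P2: 45 kegs
  B4 to P1: 55 kegs
Total cost = €1005.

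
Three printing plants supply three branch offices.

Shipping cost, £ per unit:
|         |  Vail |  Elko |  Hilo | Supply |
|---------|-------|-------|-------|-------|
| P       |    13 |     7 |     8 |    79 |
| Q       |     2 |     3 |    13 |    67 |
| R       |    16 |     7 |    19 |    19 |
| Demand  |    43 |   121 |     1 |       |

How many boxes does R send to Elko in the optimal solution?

19

Optimal shipments:
  P–Elko: 78 × £7 = £546
  P–Hilo: 1 × £8 = £8
  Q–Vail: 43 × £2 = £86
  Q–Elko: 24 × £3 = £72
  R–Elko: 19 × £7 = £133
Total cost = £845.
So R→Elko carries 19 boxes.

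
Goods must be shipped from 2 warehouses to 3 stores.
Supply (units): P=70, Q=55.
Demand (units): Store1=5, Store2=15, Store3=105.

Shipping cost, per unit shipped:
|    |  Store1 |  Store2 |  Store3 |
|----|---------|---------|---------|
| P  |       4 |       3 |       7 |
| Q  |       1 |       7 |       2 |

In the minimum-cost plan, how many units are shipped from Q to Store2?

Solving gives:
  P→Store1: 5 × 4 = 20
  P→Store2: 15 × 3 = 45
  P→Store3: 50 × 7 = 350
  Q→Store3: 55 × 2 = 110
Total cost = 525.
The route Q→Store2 is not used.

0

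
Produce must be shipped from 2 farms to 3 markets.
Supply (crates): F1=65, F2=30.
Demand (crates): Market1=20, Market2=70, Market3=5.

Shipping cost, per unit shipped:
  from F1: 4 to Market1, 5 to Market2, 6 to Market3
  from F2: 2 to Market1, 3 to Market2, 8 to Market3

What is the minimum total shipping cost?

Optimal allocation:
  F1→Market1: 20 × 4 = 80
  F1→Market2: 40 × 5 = 200
  F1→Market3: 5 × 6 = 30
  F2→Market2: 30 × 3 = 90
Total = 80 + 200 + 30 + 90 = 400.
(Supply check: F1 ships 65; F2 ships 30.)

400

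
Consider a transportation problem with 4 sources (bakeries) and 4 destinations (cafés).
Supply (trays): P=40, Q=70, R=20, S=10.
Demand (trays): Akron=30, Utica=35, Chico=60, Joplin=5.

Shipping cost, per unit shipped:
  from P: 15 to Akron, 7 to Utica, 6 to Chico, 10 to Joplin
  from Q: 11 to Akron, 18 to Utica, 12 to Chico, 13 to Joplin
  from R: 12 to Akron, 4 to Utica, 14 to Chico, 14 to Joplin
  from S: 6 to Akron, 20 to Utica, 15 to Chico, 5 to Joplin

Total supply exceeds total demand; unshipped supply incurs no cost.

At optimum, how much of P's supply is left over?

Minimum-cost shipments:
  P to Utica: 15 × 7 = 105
  P to Chico: 25 × 6 = 150
  Q to Akron: 25 × 11 = 275
  Q to Chico: 35 × 12 = 420
  R to Utica: 20 × 4 = 80
  S to Akron: 5 × 6 = 30
  S to Joplin: 5 × 5 = 25
Total cost = 1085.
P ships 40 of its 40, leaving 0.

0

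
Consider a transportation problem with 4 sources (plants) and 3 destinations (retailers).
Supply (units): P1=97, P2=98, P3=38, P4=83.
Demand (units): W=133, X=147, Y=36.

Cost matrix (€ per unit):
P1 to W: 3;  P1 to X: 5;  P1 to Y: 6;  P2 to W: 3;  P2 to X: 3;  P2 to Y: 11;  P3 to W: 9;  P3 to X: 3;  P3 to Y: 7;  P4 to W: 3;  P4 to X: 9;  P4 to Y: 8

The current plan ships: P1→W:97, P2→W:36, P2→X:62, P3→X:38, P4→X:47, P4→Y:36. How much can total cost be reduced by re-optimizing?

332

Current plan cost = 97·3 + 36·3 + 62·3 + 38·3 + 47·9 + 36·8 = €1410.
Optimal plan:
  P1 to W: 50 × €3 = €150
  P1 to X: 11 × €5 = €55
  P1 to Y: 36 × €6 = €216
  P2 to X: 98 × €3 = €294
  P3 to X: 38 × €3 = €114
  P4 to W: 83 × €3 = €249
Optimal cost = €1078.
Saving = 1410 − 1078 = €332.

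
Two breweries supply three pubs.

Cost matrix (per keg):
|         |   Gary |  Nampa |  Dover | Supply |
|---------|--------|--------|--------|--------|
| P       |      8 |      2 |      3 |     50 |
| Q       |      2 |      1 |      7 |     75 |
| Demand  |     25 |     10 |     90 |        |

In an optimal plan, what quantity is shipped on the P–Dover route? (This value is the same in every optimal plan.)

Solving gives:
  P→Dover: 50 kegs
  Q→Gary: 25 kegs
  Q→Nampa: 10 kegs
  Q→Dover: 40 kegs
Total cost = 490.
So P→Dover carries 50 kegs.

50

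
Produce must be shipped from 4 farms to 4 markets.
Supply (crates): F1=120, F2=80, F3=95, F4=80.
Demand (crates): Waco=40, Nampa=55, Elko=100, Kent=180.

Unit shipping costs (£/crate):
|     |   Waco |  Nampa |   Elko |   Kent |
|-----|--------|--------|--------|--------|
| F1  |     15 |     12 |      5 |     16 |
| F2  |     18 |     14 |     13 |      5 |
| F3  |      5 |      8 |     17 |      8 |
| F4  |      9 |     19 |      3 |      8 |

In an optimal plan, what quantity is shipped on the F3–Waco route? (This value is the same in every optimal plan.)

40

Solving gives:
  F1–Nampa: 20 × £12 = £240
  F1–Elko: 100 × £5 = £500
  F2–Kent: 80 × £5 = £400
  F3–Waco: 40 × £5 = £200
  F3–Nampa: 35 × £8 = £280
  F3–Kent: 20 × £8 = £160
  F4–Kent: 80 × £8 = £640
Total cost = £2420.
So F3→Waco carries 40 crates.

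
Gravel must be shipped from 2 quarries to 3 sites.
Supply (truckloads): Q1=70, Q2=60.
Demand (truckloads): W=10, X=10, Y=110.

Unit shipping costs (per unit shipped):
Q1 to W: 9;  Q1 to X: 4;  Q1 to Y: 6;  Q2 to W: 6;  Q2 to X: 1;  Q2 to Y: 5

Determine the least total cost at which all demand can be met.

An optimal shipping plan:
  Q1–Y: 70 × 6 = 420
  Q2–W: 10 × 6 = 60
  Q2–X: 10 × 1 = 10
  Q2–Y: 40 × 5 = 200
Total = 420 + 60 + 10 + 200 = 690.

690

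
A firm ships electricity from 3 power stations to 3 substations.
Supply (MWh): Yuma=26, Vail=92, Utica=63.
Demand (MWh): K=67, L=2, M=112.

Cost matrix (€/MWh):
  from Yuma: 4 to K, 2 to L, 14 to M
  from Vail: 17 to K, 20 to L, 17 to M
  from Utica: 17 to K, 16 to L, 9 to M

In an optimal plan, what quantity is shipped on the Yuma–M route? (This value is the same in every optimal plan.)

Optimal shipments:
  Yuma→K: 24 MWh
  Yuma→L: 2 MWh
  Vail→K: 43 MWh
  Vail→M: 49 MWh
  Utica→M: 63 MWh
Total cost = €2231.
The route Yuma→M is not used.

0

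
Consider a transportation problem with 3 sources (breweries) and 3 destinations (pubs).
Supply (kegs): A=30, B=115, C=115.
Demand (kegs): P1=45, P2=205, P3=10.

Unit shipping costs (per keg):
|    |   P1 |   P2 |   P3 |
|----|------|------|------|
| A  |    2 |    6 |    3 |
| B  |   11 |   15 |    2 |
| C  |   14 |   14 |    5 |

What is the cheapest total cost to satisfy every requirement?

Optimal allocation:
  A to P2: 30 kegs
  B to P1: 45 kegs
  B to P2: 60 kegs
  B to P3: 10 kegs
  C to P2: 115 kegs
Total cost = 3205.

3205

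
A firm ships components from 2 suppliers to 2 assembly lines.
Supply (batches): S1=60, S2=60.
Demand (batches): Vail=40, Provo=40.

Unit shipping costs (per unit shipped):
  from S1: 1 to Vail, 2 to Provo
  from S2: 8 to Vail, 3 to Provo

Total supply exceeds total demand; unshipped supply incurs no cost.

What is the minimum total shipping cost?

140

Optimal allocation:
  S1->Vail: 40 × 1 = 40
  S1->Provo: 20 × 2 = 40
  S2->Provo: 20 × 3 = 60
Total = 40 + 40 + 60 = 140.
(Supply check: S1 ships 60; S2 ships 20.)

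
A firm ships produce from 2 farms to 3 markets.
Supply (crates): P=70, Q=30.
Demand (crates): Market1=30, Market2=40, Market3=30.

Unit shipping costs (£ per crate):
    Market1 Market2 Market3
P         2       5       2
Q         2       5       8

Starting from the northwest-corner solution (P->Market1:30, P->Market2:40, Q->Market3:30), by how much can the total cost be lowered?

Current plan cost = 30·2 + 40·5 + 30·8 = £500.
Optimal plan:
  P→Market1: 30 × £2 = £60
  P→Market2: 10 × £5 = £50
  P→Market3: 30 × £2 = £60
  Q→Market2: 30 × £5 = £150
Optimal cost = £320.
Saving = 500 − 320 = £180.

180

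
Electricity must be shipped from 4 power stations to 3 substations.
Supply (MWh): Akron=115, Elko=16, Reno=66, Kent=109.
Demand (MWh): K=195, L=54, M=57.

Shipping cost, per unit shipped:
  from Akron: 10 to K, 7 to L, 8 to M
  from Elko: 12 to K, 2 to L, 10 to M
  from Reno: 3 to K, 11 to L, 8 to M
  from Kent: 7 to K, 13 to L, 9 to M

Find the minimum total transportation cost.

Optimal allocation:
  Akron to K: 20 × 10 = 200
  Akron to L: 38 × 7 = 266
  Akron to M: 57 × 8 = 456
  Elko to L: 16 × 2 = 32
  Reno to K: 66 × 3 = 198
  Kent to K: 109 × 7 = 763
Total = 200 + 266 + 456 + 32 + 198 + 763 = 1915.

1915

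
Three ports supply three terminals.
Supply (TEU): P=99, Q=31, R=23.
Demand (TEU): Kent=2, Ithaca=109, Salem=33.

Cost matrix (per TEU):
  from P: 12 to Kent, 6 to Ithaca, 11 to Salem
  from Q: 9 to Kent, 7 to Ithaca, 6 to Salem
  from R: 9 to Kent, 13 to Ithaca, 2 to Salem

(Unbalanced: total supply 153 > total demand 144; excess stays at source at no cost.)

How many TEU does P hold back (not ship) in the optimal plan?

0

Minimum-cost shipments:
  P->Ithaca: 99 × 6 = 594
  Q->Kent: 2 × 9 = 18
  Q->Ithaca: 10 × 7 = 70
  Q->Salem: 10 × 6 = 60
  R->Salem: 23 × 2 = 46
Total cost = 788.
P ships 99 of its 99, leaving 0.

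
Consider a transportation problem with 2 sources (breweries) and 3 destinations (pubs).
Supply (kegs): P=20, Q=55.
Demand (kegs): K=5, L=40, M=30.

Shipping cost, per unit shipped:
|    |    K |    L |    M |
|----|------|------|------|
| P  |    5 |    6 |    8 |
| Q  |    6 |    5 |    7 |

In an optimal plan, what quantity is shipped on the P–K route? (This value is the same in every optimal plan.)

The minimum-cost plan:
  P→K: 5 × 5 = 25
  P→L: 15 × 6 = 90
  Q→L: 25 × 5 = 125
  Q→M: 30 × 7 = 210
Total cost = 450.
So P→K carries 5 kegs.

5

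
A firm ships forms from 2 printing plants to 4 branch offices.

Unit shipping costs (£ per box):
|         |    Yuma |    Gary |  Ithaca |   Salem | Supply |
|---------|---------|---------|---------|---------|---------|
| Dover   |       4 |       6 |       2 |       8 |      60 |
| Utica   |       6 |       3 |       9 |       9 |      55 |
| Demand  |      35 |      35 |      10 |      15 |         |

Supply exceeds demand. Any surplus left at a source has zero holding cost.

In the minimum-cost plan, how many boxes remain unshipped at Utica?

Minimum-cost shipments:
  Dover–Yuma: 35 × £4 = £140
  Dover–Ithaca: 10 × £2 = £20
  Dover–Salem: 15 × £8 = £120
  Utica–Gary: 35 × £3 = £105
Total cost = £385.
Utica ships 35 of its 55, leaving 20.

20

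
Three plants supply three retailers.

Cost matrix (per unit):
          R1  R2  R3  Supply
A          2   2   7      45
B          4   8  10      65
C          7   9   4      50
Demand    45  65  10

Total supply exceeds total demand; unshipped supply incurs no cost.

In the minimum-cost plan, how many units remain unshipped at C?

An optimal plan:
  A–R2: 45 × 2 = 90
  B–R1: 45 × 4 = 180
  B–R2: 20 × 8 = 160
  C–R3: 10 × 4 = 40
Total cost = 470.
C ships 10 of its 50, leaving 40.

40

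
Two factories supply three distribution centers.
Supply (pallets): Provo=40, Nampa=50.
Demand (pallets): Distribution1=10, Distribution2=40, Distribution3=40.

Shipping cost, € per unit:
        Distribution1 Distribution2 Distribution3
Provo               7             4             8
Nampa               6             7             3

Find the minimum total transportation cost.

340

An optimal shipping plan:
  Provo to Distribution2: 40 pallets
  Nampa to Distribution1: 10 pallets
  Nampa to Distribution3: 40 pallets
Total cost = €340.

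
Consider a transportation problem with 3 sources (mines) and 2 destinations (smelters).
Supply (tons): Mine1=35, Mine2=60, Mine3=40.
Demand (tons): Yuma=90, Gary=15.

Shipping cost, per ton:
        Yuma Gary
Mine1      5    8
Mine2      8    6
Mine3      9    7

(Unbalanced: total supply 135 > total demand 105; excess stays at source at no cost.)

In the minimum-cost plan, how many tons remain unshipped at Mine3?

Minimum-cost shipments:
  Mine1→Yuma: 35 × 5 = 175
  Mine2→Yuma: 55 × 8 = 440
  Mine2→Gary: 5 × 6 = 30
  Mine3→Gary: 10 × 7 = 70
Total cost = 715.
Mine3 ships 10 of its 40, leaving 30.

30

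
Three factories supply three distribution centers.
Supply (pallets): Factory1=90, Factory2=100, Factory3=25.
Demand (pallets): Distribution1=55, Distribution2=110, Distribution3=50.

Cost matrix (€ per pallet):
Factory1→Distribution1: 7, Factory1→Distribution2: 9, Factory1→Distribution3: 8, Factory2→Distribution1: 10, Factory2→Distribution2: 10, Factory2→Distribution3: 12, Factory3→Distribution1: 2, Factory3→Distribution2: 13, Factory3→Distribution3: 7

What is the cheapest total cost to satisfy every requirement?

1750

Optimal allocation:
  Factory1–Distribution1: 30 × €7 = €210
  Factory1–Distribution2: 10 × €9 = €90
  Factory1–Distribution3: 50 × €8 = €400
  Factory2–Distribution2: 100 × €10 = €1000
  Factory3–Distribution1: 25 × €2 = €50
Total = 210 + 90 + 400 + 1000 + 50 = €1750.
(Supply check: Factory1 ships 90; Factory2 ships 100; Factory3 ships 25.)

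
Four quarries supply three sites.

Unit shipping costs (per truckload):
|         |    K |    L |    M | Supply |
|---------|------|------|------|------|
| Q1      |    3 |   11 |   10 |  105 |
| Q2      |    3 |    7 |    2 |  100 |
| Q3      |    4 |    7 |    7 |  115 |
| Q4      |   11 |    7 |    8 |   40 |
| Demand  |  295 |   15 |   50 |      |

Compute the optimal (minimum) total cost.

A cheapest plan:
  Q1→K: 105 truckloads
  Q2→K: 75 truckloads
  Q2→M: 25 truckloads
  Q3→K: 115 truckloads
  Q4→L: 15 truckloads
  Q4→M: 25 truckloads
Total cost = 1355.

1355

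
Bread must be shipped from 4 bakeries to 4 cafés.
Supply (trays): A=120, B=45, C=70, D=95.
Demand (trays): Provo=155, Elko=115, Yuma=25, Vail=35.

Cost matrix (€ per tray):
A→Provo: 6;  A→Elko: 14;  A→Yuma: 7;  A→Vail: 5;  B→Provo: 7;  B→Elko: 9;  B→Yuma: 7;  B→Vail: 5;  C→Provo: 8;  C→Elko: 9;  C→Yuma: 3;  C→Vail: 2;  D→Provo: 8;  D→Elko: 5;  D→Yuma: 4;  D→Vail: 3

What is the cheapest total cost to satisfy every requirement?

1765

Optimal allocation:
  A–Provo: 120 × €6 = €720
  B–Provo: 35 × €7 = €245
  B–Elko: 10 × €9 = €90
  C–Elko: 10 × €9 = €90
  C–Yuma: 25 × €3 = €75
  C–Vail: 35 × €2 = €70
  D–Elko: 95 × €5 = €475
Total = 720 + 245 + 90 + 90 + 75 + 70 + 475 = €1765.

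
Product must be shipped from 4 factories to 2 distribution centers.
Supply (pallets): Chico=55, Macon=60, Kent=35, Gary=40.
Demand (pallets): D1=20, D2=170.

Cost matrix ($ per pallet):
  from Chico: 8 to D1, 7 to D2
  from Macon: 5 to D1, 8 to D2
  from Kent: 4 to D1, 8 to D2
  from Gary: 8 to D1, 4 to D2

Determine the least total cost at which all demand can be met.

1225

One minimum-cost allocation:
  Chico→D2: 55 × $7 = $385
  Macon→D2: 60 × $8 = $480
  Kent→D1: 20 × $4 = $80
  Kent→D2: 15 × $8 = $120
  Gary→D2: 40 × $4 = $160
Total = 385 + 480 + 80 + 120 + 160 = $1225.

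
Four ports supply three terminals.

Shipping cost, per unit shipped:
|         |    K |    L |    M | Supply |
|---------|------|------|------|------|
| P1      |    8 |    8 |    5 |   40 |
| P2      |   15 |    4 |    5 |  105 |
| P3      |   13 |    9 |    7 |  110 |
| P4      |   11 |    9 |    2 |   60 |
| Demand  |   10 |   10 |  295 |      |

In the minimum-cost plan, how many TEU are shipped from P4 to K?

Solving gives:
  P1→K: 10 TEU
  P1→M: 30 TEU
  P2→L: 10 TEU
  P2→M: 95 TEU
  P3→M: 110 TEU
  P4→M: 60 TEU
Total cost = 1635.
The route P4→K is not used.

0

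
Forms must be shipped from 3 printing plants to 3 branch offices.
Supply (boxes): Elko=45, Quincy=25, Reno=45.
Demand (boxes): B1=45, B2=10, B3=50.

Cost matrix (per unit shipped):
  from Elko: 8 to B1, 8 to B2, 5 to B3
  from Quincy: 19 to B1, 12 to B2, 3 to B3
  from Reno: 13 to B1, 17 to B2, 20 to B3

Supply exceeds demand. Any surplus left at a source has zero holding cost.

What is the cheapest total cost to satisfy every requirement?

A cheapest plan:
  Elko to B1: 10 boxes
  Elko to B2: 10 boxes
  Elko to B3: 25 boxes
  Quincy to B3: 25 boxes
  Reno to B1: 35 boxes
Total cost = 815.

815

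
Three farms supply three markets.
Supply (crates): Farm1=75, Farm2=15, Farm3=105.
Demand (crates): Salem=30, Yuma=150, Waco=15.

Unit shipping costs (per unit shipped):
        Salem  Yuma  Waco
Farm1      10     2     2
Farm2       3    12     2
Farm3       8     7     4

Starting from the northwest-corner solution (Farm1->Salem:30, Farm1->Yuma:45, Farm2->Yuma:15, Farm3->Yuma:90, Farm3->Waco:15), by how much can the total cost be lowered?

360

Current plan cost = 30·10 + 45·2 + 15·12 + 90·7 + 15·4 = 1260.
Optimal plan:
  Farm1 to Yuma: 75 × 2 = 150
  Farm2 to Salem: 15 × 3 = 45
  Farm3 to Salem: 15 × 8 = 120
  Farm3 to Yuma: 75 × 7 = 525
  Farm3 to Waco: 15 × 4 = 60
Optimal cost = 900.
Saving = 1260 − 900 = 360.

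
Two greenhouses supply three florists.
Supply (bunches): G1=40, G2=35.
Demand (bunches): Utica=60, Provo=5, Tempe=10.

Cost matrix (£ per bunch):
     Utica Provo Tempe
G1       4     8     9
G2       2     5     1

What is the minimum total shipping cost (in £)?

235

Optimal allocation:
  G1->Utica: 40 × £4 = £160
  G2->Utica: 20 × £2 = £40
  G2->Provo: 5 × £5 = £25
  G2->Tempe: 10 × £1 = £10
Total = 160 + 40 + 25 + 10 = £235.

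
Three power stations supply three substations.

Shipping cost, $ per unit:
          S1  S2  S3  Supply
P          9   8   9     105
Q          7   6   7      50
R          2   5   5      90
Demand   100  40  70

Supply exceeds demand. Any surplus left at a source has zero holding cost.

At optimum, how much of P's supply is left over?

35

Minimum-cost shipments:
  P->S2: 40 × $8 = $320
  P->S3: 30 × $9 = $270
  Q->S1: 10 × $7 = $70
  Q->S3: 40 × $7 = $280
  R->S1: 90 × $2 = $180
Total cost = $1120.
P ships 70 of its 105, leaving 35.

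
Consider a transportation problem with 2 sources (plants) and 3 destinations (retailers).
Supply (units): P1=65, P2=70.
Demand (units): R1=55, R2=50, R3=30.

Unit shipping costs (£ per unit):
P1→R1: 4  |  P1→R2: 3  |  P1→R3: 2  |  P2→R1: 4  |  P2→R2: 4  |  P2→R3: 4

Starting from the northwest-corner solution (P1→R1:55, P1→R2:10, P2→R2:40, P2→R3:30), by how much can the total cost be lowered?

85

Current plan cost = 55·4 + 10·3 + 40·4 + 30·4 = £530.
Optimal plan:
  P1->R2: 35 × £3 = £105
  P1->R3: 30 × £2 = £60
  P2->R1: 55 × £4 = £220
  P2->R2: 15 × £4 = £60
Optimal cost = £445.
Saving = 530 − 445 = £85.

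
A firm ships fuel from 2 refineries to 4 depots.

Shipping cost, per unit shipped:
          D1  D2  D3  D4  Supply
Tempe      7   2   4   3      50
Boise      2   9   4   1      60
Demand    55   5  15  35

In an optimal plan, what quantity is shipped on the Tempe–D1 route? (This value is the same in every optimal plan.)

The minimum-cost plan:
  Tempe–D2: 5 × 2 = 10
  Tempe–D3: 15 × 4 = 60
  Tempe–D4: 30 × 3 = 90
  Boise–D1: 55 × 2 = 110
  Boise–D4: 5 × 1 = 5
Total cost = 275.
The route Tempe→D1 is not used.

0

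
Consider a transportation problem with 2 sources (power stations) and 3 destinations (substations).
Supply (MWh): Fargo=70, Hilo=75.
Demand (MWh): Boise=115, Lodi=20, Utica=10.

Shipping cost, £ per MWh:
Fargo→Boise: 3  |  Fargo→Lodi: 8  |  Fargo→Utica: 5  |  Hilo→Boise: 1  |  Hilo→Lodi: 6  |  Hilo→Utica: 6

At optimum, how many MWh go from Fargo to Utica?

10

Optimal shipments:
  Fargo→Boise: 40 MWh
  Fargo→Lodi: 20 MWh
  Fargo→Utica: 10 MWh
  Hilo→Boise: 75 MWh
Total cost = £405.
So Fargo→Utica carries 10 MWh.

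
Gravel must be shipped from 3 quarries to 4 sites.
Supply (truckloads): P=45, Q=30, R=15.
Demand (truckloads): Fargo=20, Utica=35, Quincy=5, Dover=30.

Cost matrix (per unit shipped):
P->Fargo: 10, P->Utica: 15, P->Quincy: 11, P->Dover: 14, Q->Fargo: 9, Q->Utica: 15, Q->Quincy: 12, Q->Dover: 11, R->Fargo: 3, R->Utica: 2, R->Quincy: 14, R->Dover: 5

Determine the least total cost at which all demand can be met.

Optimal allocation:
  P–Fargo: 20 × 10 = 200
  P–Utica: 20 × 15 = 300
  P–Quincy: 5 × 11 = 55
  Q–Dover: 30 × 11 = 330
  R–Utica: 15 × 2 = 30
Total = 200 + 300 + 55 + 330 + 30 = 915.
(Supply check: P ships 45; Q ships 30; R ships 15.)

915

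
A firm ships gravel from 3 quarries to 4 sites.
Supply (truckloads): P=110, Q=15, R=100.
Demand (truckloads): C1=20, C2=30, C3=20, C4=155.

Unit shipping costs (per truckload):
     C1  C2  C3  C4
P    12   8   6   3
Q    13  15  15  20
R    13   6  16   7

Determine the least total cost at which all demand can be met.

1285

One minimum-cost allocation:
  P->C3: 20 × 6 = 120
  P->C4: 90 × 3 = 270
  Q->C1: 15 × 13 = 195
  R->C1: 5 × 13 = 65
  R->C2: 30 × 6 = 180
  R->C4: 65 × 7 = 455
Total = 120 + 270 + 195 + 65 + 180 + 455 = 1285.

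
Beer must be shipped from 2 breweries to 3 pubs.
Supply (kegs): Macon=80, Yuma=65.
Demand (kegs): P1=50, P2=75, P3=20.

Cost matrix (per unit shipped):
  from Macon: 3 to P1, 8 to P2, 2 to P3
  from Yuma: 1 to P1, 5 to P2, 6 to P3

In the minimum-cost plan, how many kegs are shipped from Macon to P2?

10

Solving gives:
  Macon->P1: 50 kegs
  Macon->P2: 10 kegs
  Macon->P3: 20 kegs
  Yuma->P2: 65 kegs
Total cost = 595.
So Macon→P2 carries 10 kegs.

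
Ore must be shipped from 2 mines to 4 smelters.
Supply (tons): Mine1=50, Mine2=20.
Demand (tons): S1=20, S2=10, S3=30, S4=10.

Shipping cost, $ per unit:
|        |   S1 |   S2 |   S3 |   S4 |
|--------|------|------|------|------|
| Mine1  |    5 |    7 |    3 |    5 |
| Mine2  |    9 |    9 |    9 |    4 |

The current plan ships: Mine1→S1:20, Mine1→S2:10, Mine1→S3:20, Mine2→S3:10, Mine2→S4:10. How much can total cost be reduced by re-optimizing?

Current plan cost = 20·5 + 10·7 + 20·3 + 10·9 + 10·4 = $360.
Optimal plan:
  Mine1–S1: 20 tons
  Mine1–S3: 30 tons
  Mine2–S2: 10 tons
  Mine2–S4: 10 tons
Optimal cost = $320.
Saving = 360 − 320 = $40.

40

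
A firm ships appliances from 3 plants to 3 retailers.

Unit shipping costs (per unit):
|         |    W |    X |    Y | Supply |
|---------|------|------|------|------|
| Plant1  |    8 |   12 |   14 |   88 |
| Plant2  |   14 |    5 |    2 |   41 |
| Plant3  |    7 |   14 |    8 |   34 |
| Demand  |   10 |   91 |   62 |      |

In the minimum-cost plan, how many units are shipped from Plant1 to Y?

The minimum-cost plan:
  Plant1->X: 88 × 12 = 1056
  Plant2->X: 3 × 5 = 15
  Plant2->Y: 38 × 2 = 76
  Plant3->W: 10 × 7 = 70
  Plant3->Y: 24 × 8 = 192
Total cost = 1409.
The route Plant1→Y is not used.

0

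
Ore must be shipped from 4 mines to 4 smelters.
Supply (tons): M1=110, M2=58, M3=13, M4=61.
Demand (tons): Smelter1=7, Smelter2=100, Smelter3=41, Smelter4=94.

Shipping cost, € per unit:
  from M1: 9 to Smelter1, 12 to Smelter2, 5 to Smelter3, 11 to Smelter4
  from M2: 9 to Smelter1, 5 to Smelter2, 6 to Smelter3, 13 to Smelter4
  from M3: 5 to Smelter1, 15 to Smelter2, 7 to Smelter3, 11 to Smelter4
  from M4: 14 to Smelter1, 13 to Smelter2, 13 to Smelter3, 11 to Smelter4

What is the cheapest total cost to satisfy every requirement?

Optimal allocation:
  M1->Smelter2: 42 tons
  M1->Smelter3: 41 tons
  M1->Smelter4: 27 tons
  M2->Smelter2: 58 tons
  M3->Smelter1: 7 tons
  M3->Smelter4: 6 tons
  M4->Smelter4: 61 tons
Total cost = €2068.

2068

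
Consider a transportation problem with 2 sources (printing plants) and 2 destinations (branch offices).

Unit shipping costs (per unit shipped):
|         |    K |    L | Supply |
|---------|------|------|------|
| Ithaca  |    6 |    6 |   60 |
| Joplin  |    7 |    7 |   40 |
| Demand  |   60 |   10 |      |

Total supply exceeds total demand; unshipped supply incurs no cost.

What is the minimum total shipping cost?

430

A cheapest plan:
  Ithaca to K: 50 × 6 = 300
  Ithaca to L: 10 × 6 = 60
  Joplin to K: 10 × 7 = 70
Total = 300 + 60 + 70 = 430.
(Supply check: Ithaca ships 60; Joplin ships 10.)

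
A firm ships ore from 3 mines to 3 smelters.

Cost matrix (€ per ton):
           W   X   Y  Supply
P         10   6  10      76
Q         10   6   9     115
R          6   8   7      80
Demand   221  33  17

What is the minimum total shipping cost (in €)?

2241

One minimum-cost allocation:
  P->W: 43 × €10 = €430
  P->X: 33 × €6 = €198
  Q->W: 98 × €10 = €980
  Q->Y: 17 × €9 = €153
  R->W: 80 × €6 = €480
Total = 430 + 198 + 980 + 153 + 480 = €2241.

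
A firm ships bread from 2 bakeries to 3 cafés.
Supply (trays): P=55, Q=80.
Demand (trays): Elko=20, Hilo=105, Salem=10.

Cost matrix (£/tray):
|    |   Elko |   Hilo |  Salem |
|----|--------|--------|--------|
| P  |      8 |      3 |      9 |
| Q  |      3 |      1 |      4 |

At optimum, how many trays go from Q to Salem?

10

The minimum-cost plan:
  P->Hilo: 55 × £3 = £165
  Q->Elko: 20 × £3 = £60
  Q->Hilo: 50 × £1 = £50
  Q->Salem: 10 × £4 = £40
Total cost = £315.
So Q→Salem carries 10 trays.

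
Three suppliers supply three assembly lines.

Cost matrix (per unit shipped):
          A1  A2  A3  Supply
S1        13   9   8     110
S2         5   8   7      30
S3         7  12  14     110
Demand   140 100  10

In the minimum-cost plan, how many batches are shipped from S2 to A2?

0

Optimal shipments:
  S1–A2: 100 × 9 = 900
  S1–A3: 10 × 8 = 80
  S2–A1: 30 × 5 = 150
  S3–A1: 110 × 7 = 770
Total cost = 1900.
The route S2→A2 is not used.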